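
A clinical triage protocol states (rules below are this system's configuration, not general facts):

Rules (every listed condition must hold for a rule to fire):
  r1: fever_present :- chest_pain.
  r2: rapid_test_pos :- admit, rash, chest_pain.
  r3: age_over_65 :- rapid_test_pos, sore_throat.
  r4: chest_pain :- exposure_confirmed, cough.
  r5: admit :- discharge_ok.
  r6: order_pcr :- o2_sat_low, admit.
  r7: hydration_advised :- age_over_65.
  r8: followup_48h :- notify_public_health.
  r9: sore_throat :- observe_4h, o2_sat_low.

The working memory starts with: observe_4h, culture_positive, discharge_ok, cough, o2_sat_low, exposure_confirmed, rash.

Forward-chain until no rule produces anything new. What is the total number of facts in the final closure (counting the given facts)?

15

Round 1 — r4, r5, r9, derive chest_pain, admit, sore_throat.
Round 2 — r1, r2, r6, derive fever_present, rapid_test_pos, order_pcr.
Round 3 — r3, derive age_over_65.
Round 4 — r7, derive hydration_advised.
Closure: {admit, age_over_65, chest_pain, cough, culture_positive, discharge_ok, exposure_confirmed, fever_present, hydration_advised, o2_sat_low, observe_4h, order_pcr, rapid_test_pos, rash, sore_throat} — 15 facts.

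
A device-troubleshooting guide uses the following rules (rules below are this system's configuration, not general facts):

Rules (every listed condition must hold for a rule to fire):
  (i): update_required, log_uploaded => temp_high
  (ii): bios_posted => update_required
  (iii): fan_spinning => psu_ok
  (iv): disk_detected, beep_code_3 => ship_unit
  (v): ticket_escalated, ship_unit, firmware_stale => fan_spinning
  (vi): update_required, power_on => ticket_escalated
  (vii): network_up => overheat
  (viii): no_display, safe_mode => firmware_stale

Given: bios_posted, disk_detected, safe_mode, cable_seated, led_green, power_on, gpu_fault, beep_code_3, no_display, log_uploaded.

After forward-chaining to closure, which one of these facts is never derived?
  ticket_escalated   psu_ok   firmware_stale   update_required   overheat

overheat

Round 1: (ii) [bios_posted => update_required]; (iv) [disk_detected, beep_code_3 => ship_unit]; (viii) [no_display, safe_mode => firmware_stale]. Adds update_required, ship_unit, firmware_stale.
Round 2: (i) [update_required, log_uploaded => temp_high]; (vi) [update_required, power_on => ticket_escalated]. Adds temp_high, ticket_escalated.
Round 3: (v) [ticket_escalated, ship_unit, firmware_stale => fan_spinning]. Adds fan_spinning.
Round 4: (iii) [fan_spinning => psu_ok]. Adds psu_ok.
Derived: firmware_stale (round 1), psu_ok (round 4), update_required (round 1), ticket_escalated (round 2). overheat never appears in any round.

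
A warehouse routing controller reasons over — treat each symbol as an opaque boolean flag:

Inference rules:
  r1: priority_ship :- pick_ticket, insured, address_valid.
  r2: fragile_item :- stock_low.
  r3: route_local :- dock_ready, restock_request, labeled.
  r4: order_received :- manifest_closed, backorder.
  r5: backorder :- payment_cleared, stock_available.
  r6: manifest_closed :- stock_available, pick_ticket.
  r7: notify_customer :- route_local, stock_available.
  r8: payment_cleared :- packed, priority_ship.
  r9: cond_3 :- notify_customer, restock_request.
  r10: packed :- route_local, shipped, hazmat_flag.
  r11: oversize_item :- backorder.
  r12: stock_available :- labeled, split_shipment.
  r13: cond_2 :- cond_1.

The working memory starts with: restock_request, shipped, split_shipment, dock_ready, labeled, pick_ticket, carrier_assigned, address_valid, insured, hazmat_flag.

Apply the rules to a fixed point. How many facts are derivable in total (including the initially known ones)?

Round 1 fires r1, r3, r12, giving priority_ship, route_local, stock_available.
Round 2 fires r6, r7, r10, giving manifest_closed, notify_customer, packed.
Round 3 fires r8, r9, giving payment_cleared, cond_3.
Round 4 fires r5, giving backorder.
Round 5 fires r4, r11, giving order_received, oversize_item.
Closure: {address_valid, backorder, carrier_assigned, cond_3, dock_ready, hazmat_flag, insured, labeled, manifest_closed, notify_customer, order_received, oversize_item, packed, payment_cleared, pick_ticket, priority_ship, restock_request, route_local, shipped, split_shipment, stock_available} — 21 facts.

21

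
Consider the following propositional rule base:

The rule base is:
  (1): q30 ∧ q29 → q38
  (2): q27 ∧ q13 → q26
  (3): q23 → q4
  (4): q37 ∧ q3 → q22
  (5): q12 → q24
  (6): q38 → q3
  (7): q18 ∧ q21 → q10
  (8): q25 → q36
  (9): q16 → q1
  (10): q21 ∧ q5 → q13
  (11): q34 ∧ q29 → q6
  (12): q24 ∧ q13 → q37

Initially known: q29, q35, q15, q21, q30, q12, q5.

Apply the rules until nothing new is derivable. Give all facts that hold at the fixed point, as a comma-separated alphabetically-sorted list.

q12, q13, q15, q21, q22, q24, q29, q3, q30, q35, q37, q38, q5

[1] (1) [q30 ∧ q29 → q38]; (5) [q12 → q24]; (10) [q21 ∧ q5 → q13]. ⇒ new: q38, q24, q13.
[2] (6) [q38 → q3]; (12) [q24 ∧ q13 → q37]. ⇒ new: q3, q37.
[3] (4) [q37 ∧ q3 → q22]. ⇒ new: q22.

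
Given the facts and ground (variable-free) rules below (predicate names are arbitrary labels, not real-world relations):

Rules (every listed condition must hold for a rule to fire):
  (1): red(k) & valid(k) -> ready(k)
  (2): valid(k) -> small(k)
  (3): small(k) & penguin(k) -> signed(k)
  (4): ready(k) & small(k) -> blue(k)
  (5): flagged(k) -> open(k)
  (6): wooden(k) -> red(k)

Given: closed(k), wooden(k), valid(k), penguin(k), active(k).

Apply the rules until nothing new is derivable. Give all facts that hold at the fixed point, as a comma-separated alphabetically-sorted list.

Round 1 — (2), (6), derive small(k), red(k).
Round 2 — (1), (3), derive ready(k), signed(k).
Round 3 — (4), derive blue(k).

active(k), blue(k), closed(k), penguin(k), ready(k), red(k), signed(k), small(k), valid(k), wooden(k)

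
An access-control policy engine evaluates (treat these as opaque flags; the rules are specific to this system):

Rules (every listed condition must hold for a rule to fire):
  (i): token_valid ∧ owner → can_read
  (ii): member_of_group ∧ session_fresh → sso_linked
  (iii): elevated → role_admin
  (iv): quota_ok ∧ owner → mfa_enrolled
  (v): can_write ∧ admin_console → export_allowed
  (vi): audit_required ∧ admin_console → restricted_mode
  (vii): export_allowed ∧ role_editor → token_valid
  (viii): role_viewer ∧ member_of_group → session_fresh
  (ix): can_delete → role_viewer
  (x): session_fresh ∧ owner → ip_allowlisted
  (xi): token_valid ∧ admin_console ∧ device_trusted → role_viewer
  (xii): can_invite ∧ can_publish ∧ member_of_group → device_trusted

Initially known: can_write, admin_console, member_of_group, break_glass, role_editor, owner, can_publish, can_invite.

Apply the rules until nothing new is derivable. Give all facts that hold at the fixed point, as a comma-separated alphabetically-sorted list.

Round 1 — (v), (xii), derive export_allowed, device_trusted.
Round 2 — (vii), derive token_valid.
Round 3 — (i), (xi), derive can_read, role_viewer.
Round 4 — (viii), derive session_fresh.
Round 5 — (ii), (x), derive sso_linked, ip_allowlisted.

admin_console, break_glass, can_invite, can_publish, can_read, can_write, device_trusted, export_allowed, ip_allowlisted, member_of_group, owner, role_editor, role_viewer, session_fresh, sso_linked, token_valid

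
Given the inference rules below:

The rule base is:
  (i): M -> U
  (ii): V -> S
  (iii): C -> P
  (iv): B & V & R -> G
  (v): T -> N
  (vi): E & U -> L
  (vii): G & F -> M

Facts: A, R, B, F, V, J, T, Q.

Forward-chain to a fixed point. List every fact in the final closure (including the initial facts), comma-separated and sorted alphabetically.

A, B, F, G, J, M, N, Q, R, S, T, U, V

Round 1: (ii) [V -> S]; (iv) [B & V & R -> G]; (v) [T -> N]. Adds S, G, N.
Round 2: (vii) [G & F -> M]. Adds M.
Round 3: (i) [M -> U]. Adds U.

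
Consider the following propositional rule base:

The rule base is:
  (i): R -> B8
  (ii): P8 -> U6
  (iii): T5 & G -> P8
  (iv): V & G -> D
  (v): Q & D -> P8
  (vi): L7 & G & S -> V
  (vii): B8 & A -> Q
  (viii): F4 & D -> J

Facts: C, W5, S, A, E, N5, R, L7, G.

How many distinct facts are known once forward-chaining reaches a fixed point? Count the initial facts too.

15

[1] (i) [R -> B8]; (vi) [L7 & G & S -> V]. ⇒ new: B8, V.
[2] (iv) [V & G -> D]; (vii) [B8 & A -> Q]. ⇒ new: D, Q.
[3] (v) [Q & D -> P8]. ⇒ new: P8.
[4] (ii) [P8 -> U6]. ⇒ new: U6.
Closure: {A, B8, C, D, E, G, L7, N5, P8, Q, R, S, U6, V, W5} — 15 facts.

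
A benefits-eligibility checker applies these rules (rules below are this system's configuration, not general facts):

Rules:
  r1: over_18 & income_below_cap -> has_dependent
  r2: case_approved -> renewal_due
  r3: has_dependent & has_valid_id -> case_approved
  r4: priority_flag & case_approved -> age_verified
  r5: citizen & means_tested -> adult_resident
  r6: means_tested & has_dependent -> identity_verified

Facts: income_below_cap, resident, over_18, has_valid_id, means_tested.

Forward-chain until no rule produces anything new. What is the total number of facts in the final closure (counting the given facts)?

Round 1: r1 [over_18 & income_below_cap -> has_dependent]. Adds has_dependent.
Round 2: r3 [has_dependent & has_valid_id -> case_approved]; r6 [means_tested & has_dependent -> identity_verified]. Adds case_approved, identity_verified.
Round 3: r2 [case_approved -> renewal_due]. Adds renewal_due.
Closure: {case_approved, has_dependent, has_valid_id, identity_verified, income_below_cap, means_tested, over_18, renewal_due, resident} — 9 facts.

9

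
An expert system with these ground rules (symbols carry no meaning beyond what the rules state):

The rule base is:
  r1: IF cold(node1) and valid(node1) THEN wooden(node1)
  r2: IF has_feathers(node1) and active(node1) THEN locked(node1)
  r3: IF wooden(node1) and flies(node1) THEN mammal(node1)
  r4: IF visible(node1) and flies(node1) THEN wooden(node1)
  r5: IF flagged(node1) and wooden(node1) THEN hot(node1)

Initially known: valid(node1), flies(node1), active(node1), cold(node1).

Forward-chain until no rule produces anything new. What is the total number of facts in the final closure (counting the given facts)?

6

Round 1: r1 [IF cold(node1) and valid(node1) THEN wooden(node1)]. New: wooden(node1).
Round 2: r3 [IF wooden(node1) and flies(node1) THEN mammal(node1)]. New: mammal(node1).
Closure: {active(node1), cold(node1), flies(node1), mammal(node1), valid(node1), wooden(node1)} — 6 facts.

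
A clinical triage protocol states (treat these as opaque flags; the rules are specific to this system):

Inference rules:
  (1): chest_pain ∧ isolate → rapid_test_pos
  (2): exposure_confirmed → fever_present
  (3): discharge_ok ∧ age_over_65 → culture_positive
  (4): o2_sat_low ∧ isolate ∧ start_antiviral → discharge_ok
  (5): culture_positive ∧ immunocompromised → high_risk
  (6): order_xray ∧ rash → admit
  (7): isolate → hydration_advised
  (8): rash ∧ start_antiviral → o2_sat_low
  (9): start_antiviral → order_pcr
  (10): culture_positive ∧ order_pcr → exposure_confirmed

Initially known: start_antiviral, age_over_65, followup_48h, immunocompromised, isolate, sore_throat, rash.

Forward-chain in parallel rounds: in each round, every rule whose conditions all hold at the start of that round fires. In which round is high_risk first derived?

[1] (7) [isolate → hydration_advised]; (8) [rash ∧ start_antiviral → o2_sat_low]; (9) [start_antiviral → order_pcr]. ⇒ new: hydration_advised, o2_sat_low, order_pcr.
[2] (4) [o2_sat_low ∧ isolate ∧ start_antiviral → discharge_ok]. ⇒ new: discharge_ok.
[3] (3) [discharge_ok ∧ age_over_65 → culture_positive]. ⇒ new: culture_positive.
[4] (5) [culture_positive ∧ immunocompromised → high_risk]; (10) [culture_positive ∧ order_pcr → exposure_confirmed]. ⇒ new: high_risk, exposure_confirmed.
high_risk first appears in round 4.

4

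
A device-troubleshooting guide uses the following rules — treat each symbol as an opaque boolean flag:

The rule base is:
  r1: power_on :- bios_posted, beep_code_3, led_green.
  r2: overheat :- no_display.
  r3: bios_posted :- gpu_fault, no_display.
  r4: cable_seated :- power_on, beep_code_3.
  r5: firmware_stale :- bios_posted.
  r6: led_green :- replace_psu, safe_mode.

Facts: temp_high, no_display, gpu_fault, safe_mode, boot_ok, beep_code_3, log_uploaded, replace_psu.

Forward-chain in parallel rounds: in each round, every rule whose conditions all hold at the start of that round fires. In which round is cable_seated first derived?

3

[1] r2 [overheat :- no_display.]; r3 [bios_posted :- gpu_fault, no_display.]; r6 [led_green :- replace_psu, safe_mode.]. ⇒ new: overheat, bios_posted, led_green.
[2] r1 [power_on :- bios_posted, beep_code_3, led_green.]; r5 [firmware_stale :- bios_posted.]. ⇒ new: power_on, firmware_stale.
[3] r4 [cable_seated :- power_on, beep_code_3.]. ⇒ new: cable_seated.
cable_seated first appears in round 3.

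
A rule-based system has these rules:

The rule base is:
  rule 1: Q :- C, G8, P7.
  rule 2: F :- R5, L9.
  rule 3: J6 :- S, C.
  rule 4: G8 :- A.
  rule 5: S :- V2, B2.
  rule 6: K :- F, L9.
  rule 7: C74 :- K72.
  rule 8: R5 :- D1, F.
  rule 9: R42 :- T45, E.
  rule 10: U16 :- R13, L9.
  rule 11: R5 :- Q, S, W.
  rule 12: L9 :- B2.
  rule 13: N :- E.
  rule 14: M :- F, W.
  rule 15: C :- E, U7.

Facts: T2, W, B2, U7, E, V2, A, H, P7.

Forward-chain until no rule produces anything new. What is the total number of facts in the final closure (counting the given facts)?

20

Round 1: rule 4 [G8 :- A.]; rule 5 [S :- V2, B2.]; rule 12 [L9 :- B2.]; rule 13 [N :- E.]; rule 15 [C :- E, U7.]. New: G8, S, L9, N, C.
Round 2: rule 1 [Q :- C, G8, P7.]; rule 3 [J6 :- S, C.]. New: Q, J6.
Round 3: rule 11 [R5 :- Q, S, W.]. New: R5.
Round 4: rule 2 [F :- R5, L9.]. New: F.
Round 5: rule 6 [K :- F, L9.]; rule 14 [M :- F, W.]. New: K, M.
Closure: {A, B2, C, E, F, G8, H, J6, K, L9, M, N, P7, Q, R5, S, T2, U7, V2, W} — 20 facts.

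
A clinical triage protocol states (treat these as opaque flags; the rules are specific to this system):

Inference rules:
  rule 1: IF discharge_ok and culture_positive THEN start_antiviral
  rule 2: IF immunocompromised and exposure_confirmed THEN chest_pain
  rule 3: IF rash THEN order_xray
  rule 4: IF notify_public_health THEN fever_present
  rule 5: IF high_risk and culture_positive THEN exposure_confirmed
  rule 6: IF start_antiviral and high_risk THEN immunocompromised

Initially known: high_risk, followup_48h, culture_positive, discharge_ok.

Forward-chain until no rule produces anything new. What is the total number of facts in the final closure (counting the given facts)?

8

[1] rule 1 [IF discharge_ok and culture_positive THEN start_antiviral]; rule 5 [IF high_risk and culture_positive THEN exposure_confirmed]. ⇒ new: start_antiviral, exposure_confirmed.
[2] rule 6 [IF start_antiviral and high_risk THEN immunocompromised]. ⇒ new: immunocompromised.
[3] rule 2 [IF immunocompromised and exposure_confirmed THEN chest_pain]. ⇒ new: chest_pain.
Closure: {chest_pain, culture_positive, discharge_ok, exposure_confirmed, followup_48h, high_risk, immunocompromised, start_antiviral} — 8 facts.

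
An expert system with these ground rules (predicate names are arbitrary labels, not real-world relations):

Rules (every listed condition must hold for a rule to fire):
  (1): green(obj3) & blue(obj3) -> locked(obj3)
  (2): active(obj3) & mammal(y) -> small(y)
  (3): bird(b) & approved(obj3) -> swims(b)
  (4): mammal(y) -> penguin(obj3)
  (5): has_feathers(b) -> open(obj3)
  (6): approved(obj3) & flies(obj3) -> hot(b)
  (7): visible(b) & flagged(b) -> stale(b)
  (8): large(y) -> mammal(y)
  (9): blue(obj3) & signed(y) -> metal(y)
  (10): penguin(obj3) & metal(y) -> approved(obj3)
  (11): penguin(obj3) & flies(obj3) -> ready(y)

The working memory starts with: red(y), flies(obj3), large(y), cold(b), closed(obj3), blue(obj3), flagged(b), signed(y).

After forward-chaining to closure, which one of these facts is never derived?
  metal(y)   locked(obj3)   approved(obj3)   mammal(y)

locked(obj3)

[1] (8) [large(y) -> mammal(y)]; (9) [blue(obj3) & signed(y) -> metal(y)]. ⇒ new: mammal(y), metal(y).
[2] (4) [mammal(y) -> penguin(obj3)]. ⇒ new: penguin(obj3).
[3] (10) [penguin(obj3) & metal(y) -> approved(obj3)]; (11) [penguin(obj3) & flies(obj3) -> ready(y)]. ⇒ new: approved(obj3), ready(y).
[4] (6) [approved(obj3) & flies(obj3) -> hot(b)]. ⇒ new: hot(b).
Derived: metal(y) (round 1), approved(obj3) (round 3), mammal(y) (round 1). locked(obj3) never appears in any round.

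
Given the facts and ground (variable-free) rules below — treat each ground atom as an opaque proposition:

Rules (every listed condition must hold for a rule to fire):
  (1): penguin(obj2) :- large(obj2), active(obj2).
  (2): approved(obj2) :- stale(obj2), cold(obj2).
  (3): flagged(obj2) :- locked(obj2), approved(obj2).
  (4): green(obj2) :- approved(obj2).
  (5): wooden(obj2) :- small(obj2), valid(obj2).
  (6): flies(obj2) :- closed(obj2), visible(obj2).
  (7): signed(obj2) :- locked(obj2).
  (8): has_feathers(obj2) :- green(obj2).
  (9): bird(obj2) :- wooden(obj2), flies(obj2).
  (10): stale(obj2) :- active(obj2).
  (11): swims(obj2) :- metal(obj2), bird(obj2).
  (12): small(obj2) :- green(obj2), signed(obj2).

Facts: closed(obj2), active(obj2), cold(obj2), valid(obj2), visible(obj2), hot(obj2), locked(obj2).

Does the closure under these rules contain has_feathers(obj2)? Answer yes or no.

Round 1 fires (6), (7), (10), giving flies(obj2), signed(obj2), stale(obj2).
Round 2 fires (2), giving approved(obj2).
Round 3 fires (3), (4), giving flagged(obj2), green(obj2).
Round 4 fires (8), (12), giving has_feathers(obj2), small(obj2).
Round 5 fires (5), giving wooden(obj2).
Round 6 fires (9), giving bird(obj2).
has_feathers(obj2) appears in round 4, so it is derivable.

yes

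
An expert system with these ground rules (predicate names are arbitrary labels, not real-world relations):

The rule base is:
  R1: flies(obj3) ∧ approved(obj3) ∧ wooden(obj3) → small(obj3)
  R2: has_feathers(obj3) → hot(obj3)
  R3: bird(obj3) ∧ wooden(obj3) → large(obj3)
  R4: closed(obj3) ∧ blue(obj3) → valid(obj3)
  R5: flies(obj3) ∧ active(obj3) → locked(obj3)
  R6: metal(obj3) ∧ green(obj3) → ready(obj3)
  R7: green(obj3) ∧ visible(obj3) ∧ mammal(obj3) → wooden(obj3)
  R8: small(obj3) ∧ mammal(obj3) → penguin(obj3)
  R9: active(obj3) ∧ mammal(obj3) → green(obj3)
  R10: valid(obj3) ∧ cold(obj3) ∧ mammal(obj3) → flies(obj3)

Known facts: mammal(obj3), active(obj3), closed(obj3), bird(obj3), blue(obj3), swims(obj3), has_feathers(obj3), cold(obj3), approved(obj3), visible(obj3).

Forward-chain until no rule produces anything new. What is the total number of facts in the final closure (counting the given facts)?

19

[1] R2 [has_feathers(obj3) → hot(obj3)]; R4 [closed(obj3) ∧ blue(obj3) → valid(obj3)]; R9 [active(obj3) ∧ mammal(obj3) → green(obj3)]. ⇒ new: hot(obj3), valid(obj3), green(obj3).
[2] R7 [green(obj3) ∧ visible(obj3) ∧ mammal(obj3) → wooden(obj3)]; R10 [valid(obj3) ∧ cold(obj3) ∧ mammal(obj3) → flies(obj3)]. ⇒ new: wooden(obj3), flies(obj3).
[3] R1 [flies(obj3) ∧ approved(obj3) ∧ wooden(obj3) → small(obj3)]; R3 [bird(obj3) ∧ wooden(obj3) → large(obj3)]; R5 [flies(obj3) ∧ active(obj3) → locked(obj3)]. ⇒ new: small(obj3), large(obj3), locked(obj3).
[4] R8 [small(obj3) ∧ mammal(obj3) → penguin(obj3)]. ⇒ new: penguin(obj3).
Closure: {active(obj3), approved(obj3), bird(obj3), blue(obj3), closed(obj3), cold(obj3), flies(obj3), green(obj3), has_feathers(obj3), hot(obj3), large(obj3), locked(obj3), mammal(obj3), penguin(obj3), small(obj3), swims(obj3), valid(obj3), visible(obj3), wooden(obj3)} — 19 facts.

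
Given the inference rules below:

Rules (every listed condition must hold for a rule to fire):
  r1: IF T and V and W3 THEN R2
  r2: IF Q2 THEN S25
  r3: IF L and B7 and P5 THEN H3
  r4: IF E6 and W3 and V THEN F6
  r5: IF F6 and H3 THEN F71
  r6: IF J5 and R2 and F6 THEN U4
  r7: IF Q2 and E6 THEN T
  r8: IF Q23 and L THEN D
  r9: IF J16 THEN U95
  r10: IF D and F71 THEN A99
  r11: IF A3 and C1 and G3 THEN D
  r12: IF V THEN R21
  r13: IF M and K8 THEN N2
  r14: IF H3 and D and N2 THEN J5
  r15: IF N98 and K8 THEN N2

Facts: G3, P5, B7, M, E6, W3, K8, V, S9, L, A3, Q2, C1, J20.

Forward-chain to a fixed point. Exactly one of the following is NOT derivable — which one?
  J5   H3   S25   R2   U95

Round 1: r2 [IF Q2 THEN S25]; r3 [IF L and B7 and P5 THEN H3]; r4 [IF E6 and W3 and V THEN F6]; r7 [IF Q2 and E6 THEN T]; r11 [IF A3 and C1 and G3 THEN D]; r12 [IF V THEN R21]; r13 [IF M and K8 THEN N2]. New: S25, H3, F6, T, D, R21, N2.
Round 2: r1 [IF T and V and W3 THEN R2]; r5 [IF F6 and H3 THEN F71]; r14 [IF H3 and D and N2 THEN J5]. New: R2, F71, J5.
Round 3: r6 [IF J5 and R2 and F6 THEN U4]; r10 [IF D and F71 THEN A99]. New: U4, A99.
Derived: H3 (round 1), R2 (round 2), J5 (round 2), S25 (round 1). U95 never appears in any round.

U95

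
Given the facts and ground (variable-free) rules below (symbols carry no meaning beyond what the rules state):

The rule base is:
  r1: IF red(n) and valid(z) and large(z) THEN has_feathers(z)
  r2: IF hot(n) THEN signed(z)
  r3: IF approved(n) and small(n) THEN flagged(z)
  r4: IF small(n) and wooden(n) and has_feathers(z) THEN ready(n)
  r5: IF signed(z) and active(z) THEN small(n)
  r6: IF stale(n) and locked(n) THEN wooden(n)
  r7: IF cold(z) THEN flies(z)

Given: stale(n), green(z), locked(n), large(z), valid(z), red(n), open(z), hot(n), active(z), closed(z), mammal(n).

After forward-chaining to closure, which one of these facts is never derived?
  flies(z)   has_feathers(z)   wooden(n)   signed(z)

flies(z)

Round 1: r1 [IF red(n) and valid(z) and large(z) THEN has_feathers(z)]; r2 [IF hot(n) THEN signed(z)]; r6 [IF stale(n) and locked(n) THEN wooden(n)]. Adds has_feathers(z), signed(z), wooden(n).
Round 2: r5 [IF signed(z) and active(z) THEN small(n)]. Adds small(n).
Round 3: r4 [IF small(n) and wooden(n) and has_feathers(z) THEN ready(n)]. Adds ready(n).
Derived: signed(z) (round 1), has_feathers(z) (round 1), wooden(n) (round 1). flies(z) never appears in any round.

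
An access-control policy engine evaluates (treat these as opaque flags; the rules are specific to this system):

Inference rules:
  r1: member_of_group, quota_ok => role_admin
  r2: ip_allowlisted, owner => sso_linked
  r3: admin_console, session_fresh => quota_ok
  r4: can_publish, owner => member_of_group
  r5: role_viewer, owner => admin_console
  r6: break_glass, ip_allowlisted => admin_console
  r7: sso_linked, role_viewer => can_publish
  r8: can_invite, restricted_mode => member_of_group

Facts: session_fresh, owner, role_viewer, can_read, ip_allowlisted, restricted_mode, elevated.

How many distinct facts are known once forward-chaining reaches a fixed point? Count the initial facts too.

13

[1] r2 [ip_allowlisted, owner => sso_linked]; r5 [role_viewer, owner => admin_console]. ⇒ new: sso_linked, admin_console.
[2] r3 [admin_console, session_fresh => quota_ok]; r7 [sso_linked, role_viewer => can_publish]. ⇒ new: quota_ok, can_publish.
[3] r4 [can_publish, owner => member_of_group]. ⇒ new: member_of_group.
[4] r1 [member_of_group, quota_ok => role_admin]. ⇒ new: role_admin.
Closure: {admin_console, can_publish, can_read, elevated, ip_allowlisted, member_of_group, owner, quota_ok, restricted_mode, role_admin, role_viewer, session_fresh, sso_linked} — 13 facts.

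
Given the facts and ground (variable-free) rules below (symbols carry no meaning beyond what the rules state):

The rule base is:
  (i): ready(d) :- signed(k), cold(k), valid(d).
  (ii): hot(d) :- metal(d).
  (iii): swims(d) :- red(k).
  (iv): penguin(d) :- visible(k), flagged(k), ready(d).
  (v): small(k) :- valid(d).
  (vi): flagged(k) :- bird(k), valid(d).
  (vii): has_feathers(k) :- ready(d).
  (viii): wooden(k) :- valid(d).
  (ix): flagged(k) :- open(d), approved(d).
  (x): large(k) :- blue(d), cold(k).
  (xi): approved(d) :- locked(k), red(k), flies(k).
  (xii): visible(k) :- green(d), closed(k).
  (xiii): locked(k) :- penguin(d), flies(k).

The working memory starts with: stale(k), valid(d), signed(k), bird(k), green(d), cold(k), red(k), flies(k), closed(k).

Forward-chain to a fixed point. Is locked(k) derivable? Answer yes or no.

Round 1 — (i), (iii), (v), (vi), (viii), (xii), derive ready(d), swims(d), small(k), flagged(k), wooden(k), visible(k).
Round 2 — (iv), (vii), derive penguin(d), has_feathers(k).
Round 3 — (xiii), derive locked(k).
Round 4 — (xi), derive approved(d).
locked(k) appears in round 3, so it is derivable.

yes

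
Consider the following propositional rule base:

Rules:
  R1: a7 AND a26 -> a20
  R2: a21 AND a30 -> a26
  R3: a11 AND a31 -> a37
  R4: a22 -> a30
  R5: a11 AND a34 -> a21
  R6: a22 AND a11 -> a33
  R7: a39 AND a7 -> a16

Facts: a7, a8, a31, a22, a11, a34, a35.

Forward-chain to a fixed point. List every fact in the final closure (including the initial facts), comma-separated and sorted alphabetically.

Round 1 fires R3, R4, R5, R6, giving a37, a30, a21, a33.
Round 2 fires R2, giving a26.
Round 3 fires R1, giving a20.

a11, a20, a21, a22, a26, a30, a31, a33, a34, a35, a37, a7, a8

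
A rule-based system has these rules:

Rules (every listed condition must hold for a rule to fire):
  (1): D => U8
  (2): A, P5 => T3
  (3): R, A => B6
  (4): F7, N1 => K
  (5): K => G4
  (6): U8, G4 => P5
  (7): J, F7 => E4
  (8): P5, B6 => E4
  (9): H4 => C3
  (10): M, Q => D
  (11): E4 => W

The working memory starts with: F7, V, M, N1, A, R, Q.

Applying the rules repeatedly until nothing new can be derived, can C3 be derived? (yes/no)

Round 1 fires (3), (4), (10), giving B6, K, D.
Round 2 fires (1), (5), giving U8, G4.
Round 3 fires (6), giving P5.
Round 4 fires (2), (8), giving T3, E4.
Round 5 fires (11), giving W.
Fixed point reached. C3 is concluded only by (9); (9) needs H4 (never derived).

no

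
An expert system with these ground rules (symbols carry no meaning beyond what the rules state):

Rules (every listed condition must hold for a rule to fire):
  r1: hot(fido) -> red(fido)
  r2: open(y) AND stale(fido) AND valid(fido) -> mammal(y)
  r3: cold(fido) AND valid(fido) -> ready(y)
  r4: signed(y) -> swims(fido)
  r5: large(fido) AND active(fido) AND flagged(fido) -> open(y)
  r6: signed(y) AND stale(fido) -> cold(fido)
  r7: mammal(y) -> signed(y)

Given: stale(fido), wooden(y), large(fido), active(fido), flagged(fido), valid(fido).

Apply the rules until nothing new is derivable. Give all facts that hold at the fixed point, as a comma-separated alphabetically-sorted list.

active(fido), cold(fido), flagged(fido), large(fido), mammal(y), open(y), ready(y), signed(y), stale(fido), swims(fido), valid(fido), wooden(y)

Round 1: r5 [large(fido) AND active(fido) AND flagged(fido) -> open(y)]. Adds open(y).
Round 2: r2 [open(y) AND stale(fido) AND valid(fido) -> mammal(y)]. Adds mammal(y).
Round 3: r7 [mammal(y) -> signed(y)]. Adds signed(y).
Round 4: r4 [signed(y) -> swims(fido)]; r6 [signed(y) AND stale(fido) -> cold(fido)]. Adds swims(fido), cold(fido).
Round 5: r3 [cold(fido) AND valid(fido) -> ready(y)]. Adds ready(y).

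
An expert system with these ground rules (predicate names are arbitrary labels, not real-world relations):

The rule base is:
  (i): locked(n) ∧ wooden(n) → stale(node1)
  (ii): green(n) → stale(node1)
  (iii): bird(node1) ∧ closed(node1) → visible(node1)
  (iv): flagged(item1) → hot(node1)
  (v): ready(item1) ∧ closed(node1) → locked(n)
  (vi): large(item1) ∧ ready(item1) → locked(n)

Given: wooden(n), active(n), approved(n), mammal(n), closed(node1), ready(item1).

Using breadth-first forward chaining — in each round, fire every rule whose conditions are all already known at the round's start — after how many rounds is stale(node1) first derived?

2

Round 1: (v) [ready(item1) ∧ closed(node1) → locked(n)]. New: locked(n).
Round 2: (i) [locked(n) ∧ wooden(n) → stale(node1)]. New: stale(node1).
stale(node1) first appears in round 2.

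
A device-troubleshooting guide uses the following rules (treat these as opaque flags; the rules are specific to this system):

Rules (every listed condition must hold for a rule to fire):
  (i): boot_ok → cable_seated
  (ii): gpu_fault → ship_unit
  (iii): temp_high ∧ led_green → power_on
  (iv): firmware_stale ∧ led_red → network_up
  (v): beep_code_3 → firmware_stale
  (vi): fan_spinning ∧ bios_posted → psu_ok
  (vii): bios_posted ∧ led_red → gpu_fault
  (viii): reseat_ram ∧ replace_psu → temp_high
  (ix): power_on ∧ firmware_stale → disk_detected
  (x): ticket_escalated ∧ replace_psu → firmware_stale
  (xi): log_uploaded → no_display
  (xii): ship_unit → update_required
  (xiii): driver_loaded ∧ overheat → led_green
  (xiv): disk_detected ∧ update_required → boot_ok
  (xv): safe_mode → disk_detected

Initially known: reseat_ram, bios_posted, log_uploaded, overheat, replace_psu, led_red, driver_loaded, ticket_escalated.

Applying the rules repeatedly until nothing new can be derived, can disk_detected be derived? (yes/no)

Round 1: (vii) [bios_posted ∧ led_red → gpu_fault]; (viii) [reseat_ram ∧ replace_psu → temp_high]; (x) [ticket_escalated ∧ replace_psu → firmware_stale]; (xi) [log_uploaded → no_display]; (xiii) [driver_loaded ∧ overheat → led_green]. New: gpu_fault, temp_high, firmware_stale, no_display, led_green.
Round 2: (ii) [gpu_fault → ship_unit]; (iii) [temp_high ∧ led_green → power_on]; (iv) [firmware_stale ∧ led_red → network_up]. New: ship_unit, power_on, network_up.
Round 3: (ix) [power_on ∧ firmware_stale → disk_detected]; (xii) [ship_unit → update_required]. New: disk_detected, update_required.
Round 4: (xiv) [disk_detected ∧ update_required → boot_ok]. New: boot_ok.
Round 5: (i) [boot_ok → cable_seated]. New: cable_seated.
disk_detected appears in round 3, so it is derivable.

yes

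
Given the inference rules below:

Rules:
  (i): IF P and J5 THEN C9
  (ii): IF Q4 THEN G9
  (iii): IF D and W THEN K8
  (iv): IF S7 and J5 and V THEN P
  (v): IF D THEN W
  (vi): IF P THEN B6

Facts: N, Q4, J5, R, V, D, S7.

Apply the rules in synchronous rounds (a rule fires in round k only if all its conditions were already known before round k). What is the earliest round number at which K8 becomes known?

Round 1 — (ii), (iv), (v), derive G9, P, W.
Round 2 — (i), (iii), (vi), derive C9, K8, B6.
K8 first appears in round 2.

2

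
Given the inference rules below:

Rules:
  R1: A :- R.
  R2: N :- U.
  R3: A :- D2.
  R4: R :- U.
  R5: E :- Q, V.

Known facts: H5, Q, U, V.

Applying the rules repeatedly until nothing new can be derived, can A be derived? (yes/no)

Round 1: R2 [N :- U.]; R4 [R :- U.]; R5 [E :- Q, V.]. Adds N, R, E.
Round 2: R1 [A :- R.]. Adds A.
A appears in round 2, so it is derivable.

yes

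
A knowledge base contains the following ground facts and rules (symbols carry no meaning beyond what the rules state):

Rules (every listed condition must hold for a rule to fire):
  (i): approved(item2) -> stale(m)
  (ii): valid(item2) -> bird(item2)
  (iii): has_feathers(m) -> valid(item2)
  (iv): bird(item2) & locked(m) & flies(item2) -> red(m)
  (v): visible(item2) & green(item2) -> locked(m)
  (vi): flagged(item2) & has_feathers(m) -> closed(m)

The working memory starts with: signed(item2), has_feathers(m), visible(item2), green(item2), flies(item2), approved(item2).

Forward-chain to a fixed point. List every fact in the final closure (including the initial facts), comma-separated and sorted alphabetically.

Round 1: (i) [approved(item2) -> stale(m)]; (iii) [has_feathers(m) -> valid(item2)]; (v) [visible(item2) & green(item2) -> locked(m)]. Adds stale(m), valid(item2), locked(m).
Round 2: (ii) [valid(item2) -> bird(item2)]. Adds bird(item2).
Round 3: (iv) [bird(item2) & locked(m) & flies(item2) -> red(m)]. Adds red(m).

approved(item2), bird(item2), flies(item2), green(item2), has_feathers(m), locked(m), red(m), signed(item2), stale(m), valid(item2), visible(item2)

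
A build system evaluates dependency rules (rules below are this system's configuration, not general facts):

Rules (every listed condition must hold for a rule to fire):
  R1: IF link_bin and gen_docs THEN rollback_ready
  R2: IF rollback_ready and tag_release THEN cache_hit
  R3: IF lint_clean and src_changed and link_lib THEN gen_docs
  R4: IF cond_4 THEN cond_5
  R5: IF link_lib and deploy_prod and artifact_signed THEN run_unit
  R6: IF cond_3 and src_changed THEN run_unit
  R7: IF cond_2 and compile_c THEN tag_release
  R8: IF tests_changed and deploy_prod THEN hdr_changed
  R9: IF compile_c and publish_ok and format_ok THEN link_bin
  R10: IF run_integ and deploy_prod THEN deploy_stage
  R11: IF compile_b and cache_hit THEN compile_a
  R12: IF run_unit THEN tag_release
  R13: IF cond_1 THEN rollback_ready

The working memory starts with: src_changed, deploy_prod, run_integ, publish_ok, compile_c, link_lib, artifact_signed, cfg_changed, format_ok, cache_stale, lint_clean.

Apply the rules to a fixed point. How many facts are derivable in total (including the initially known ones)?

[1] R3 [IF lint_clean and src_changed and link_lib THEN gen_docs]; R5 [IF link_lib and deploy_prod and artifact_signed THEN run_unit]; R9 [IF compile_c and publish_ok and format_ok THEN link_bin]; R10 [IF run_integ and deploy_prod THEN deploy_stage]. ⇒ new: gen_docs, run_unit, link_bin, deploy_stage.
[2] R1 [IF link_bin and gen_docs THEN rollback_ready]; R12 [IF run_unit THEN tag_release]. ⇒ new: rollback_ready, tag_release.
[3] R2 [IF rollback_ready and tag_release THEN cache_hit]. ⇒ new: cache_hit.
Closure: {artifact_signed, cache_hit, cache_stale, cfg_changed, compile_c, deploy_prod, deploy_stage, format_ok, gen_docs, link_bin, link_lib, lint_clean, publish_ok, rollback_ready, run_integ, run_unit, src_changed, tag_release} — 18 facts.

18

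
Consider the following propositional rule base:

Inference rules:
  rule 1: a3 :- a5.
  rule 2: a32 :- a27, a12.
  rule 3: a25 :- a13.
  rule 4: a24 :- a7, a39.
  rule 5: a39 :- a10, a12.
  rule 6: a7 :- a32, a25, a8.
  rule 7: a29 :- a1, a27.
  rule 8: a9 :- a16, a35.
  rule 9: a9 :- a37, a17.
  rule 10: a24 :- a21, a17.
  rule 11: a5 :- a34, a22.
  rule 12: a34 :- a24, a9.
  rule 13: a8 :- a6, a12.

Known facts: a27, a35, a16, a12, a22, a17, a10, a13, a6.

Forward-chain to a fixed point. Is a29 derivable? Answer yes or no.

no

Round 1: rule 2 [a32 :- a27, a12.]; rule 3 [a25 :- a13.]; rule 5 [a39 :- a10, a12.]; rule 8 [a9 :- a16, a35.]; rule 13 [a8 :- a6, a12.]. Adds a32, a25, a39, a9, a8.
Round 2: rule 6 [a7 :- a32, a25, a8.]. Adds a7.
Round 3: rule 4 [a24 :- a7, a39.]. Adds a24.
Round 4: rule 12 [a34 :- a24, a9.]. Adds a34.
Round 5: rule 11 [a5 :- a34, a22.]. Adds a5.
Round 6: rule 1 [a3 :- a5.]. Adds a3.
Fixed point reached. a29 is concluded only by rule 7; rule 7 needs a1 (never derived).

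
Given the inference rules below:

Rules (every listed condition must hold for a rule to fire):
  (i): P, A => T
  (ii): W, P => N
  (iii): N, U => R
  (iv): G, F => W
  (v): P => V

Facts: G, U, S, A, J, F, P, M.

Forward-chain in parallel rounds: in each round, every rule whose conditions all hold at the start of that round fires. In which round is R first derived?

Round 1: (i) [P, A => T]; (iv) [G, F => W]; (v) [P => V]. Adds T, W, V.
Round 2: (ii) [W, P => N]. Adds N.
Round 3: (iii) [N, U => R]. Adds R.
R first appears in round 3.

3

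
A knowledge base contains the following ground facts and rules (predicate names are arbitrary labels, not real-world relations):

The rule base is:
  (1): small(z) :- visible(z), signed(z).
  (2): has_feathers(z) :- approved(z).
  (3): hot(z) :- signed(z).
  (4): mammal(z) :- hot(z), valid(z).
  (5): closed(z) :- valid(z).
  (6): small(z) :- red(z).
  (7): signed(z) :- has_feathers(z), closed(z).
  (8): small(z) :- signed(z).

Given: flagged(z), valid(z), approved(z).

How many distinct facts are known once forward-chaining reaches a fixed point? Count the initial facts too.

Round 1: (2) [has_feathers(z) :- approved(z).]; (5) [closed(z) :- valid(z).]. Adds has_feathers(z), closed(z).
Round 2: (7) [signed(z) :- has_feathers(z), closed(z).]. Adds signed(z).
Round 3: (3) [hot(z) :- signed(z).]; (8) [small(z) :- signed(z).]. Adds hot(z), small(z).
Round 4: (4) [mammal(z) :- hot(z), valid(z).]. Adds mammal(z).
Closure: {approved(z), closed(z), flagged(z), has_feathers(z), hot(z), mammal(z), signed(z), small(z), valid(z)} — 9 facts.

9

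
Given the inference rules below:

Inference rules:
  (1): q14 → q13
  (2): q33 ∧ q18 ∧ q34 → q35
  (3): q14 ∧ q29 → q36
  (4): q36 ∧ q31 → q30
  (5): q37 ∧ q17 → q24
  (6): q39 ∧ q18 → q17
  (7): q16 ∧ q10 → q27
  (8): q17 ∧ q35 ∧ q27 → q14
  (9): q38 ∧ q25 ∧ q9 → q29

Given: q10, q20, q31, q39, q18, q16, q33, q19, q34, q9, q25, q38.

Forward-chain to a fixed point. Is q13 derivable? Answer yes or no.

yes

[1] (2) [q33 ∧ q18 ∧ q34 → q35]; (6) [q39 ∧ q18 → q17]; (7) [q16 ∧ q10 → q27]; (9) [q38 ∧ q25 ∧ q9 → q29]. ⇒ new: q35, q17, q27, q29.
[2] (8) [q17 ∧ q35 ∧ q27 → q14]. ⇒ new: q14.
[3] (1) [q14 → q13]; (3) [q14 ∧ q29 → q36]. ⇒ new: q13, q36.
[4] (4) [q36 ∧ q31 → q30]. ⇒ new: q30.
q13 appears in round 3, so it is derivable.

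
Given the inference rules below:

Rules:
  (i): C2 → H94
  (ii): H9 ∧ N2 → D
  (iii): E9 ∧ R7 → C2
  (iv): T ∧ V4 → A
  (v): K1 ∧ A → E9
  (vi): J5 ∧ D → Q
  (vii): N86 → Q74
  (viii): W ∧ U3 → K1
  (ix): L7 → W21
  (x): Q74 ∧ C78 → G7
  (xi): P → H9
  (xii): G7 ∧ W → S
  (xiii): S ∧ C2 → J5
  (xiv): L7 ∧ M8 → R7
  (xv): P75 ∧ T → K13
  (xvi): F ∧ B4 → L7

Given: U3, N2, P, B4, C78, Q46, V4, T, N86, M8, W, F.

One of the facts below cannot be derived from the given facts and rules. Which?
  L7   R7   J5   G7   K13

K13

Round 1 — (iv), (vii), (viii), (xi), (xvi), derive A, Q74, K1, H9, L7.
Round 2 — (ii), (v), (ix), (x), (xiv), derive D, E9, W21, G7, R7.
Round 3 — (iii), (xii), derive C2, S.
Round 4 — (i), (xiii), derive H94, J5.
Round 5 — (vi), derive Q.
Derived: L7 (round 1), G7 (round 2), J5 (round 4), R7 (round 2). K13 never appears in any round.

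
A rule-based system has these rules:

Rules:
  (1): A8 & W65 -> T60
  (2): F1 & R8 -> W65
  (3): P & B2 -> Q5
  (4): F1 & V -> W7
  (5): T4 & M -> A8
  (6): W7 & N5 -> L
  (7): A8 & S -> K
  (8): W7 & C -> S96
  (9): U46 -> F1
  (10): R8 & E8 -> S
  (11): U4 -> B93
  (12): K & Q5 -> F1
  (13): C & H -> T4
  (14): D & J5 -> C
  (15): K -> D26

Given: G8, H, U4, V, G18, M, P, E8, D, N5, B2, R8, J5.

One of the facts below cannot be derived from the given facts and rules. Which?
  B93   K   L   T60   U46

Round 1: (3) [P & B2 -> Q5]; (10) [R8 & E8 -> S]; (11) [U4 -> B93]; (14) [D & J5 -> C]. New: Q5, S, B93, C.
Round 2: (13) [C & H -> T4]. New: T4.
Round 3: (5) [T4 & M -> A8]. New: A8.
Round 4: (7) [A8 & S -> K]. New: K.
Round 5: (12) [K & Q5 -> F1]; (15) [K -> D26]. New: F1, D26.
Round 6: (2) [F1 & R8 -> W65]; (4) [F1 & V -> W7]. New: W65, W7.
Round 7: (1) [A8 & W65 -> T60]; (6) [W7 & N5 -> L]; (8) [W7 & C -> S96]. New: T60, L, S96.
Derived: T60 (round 7), K (round 4), L (round 7), B93 (round 1). U46 never appears in any round.

U46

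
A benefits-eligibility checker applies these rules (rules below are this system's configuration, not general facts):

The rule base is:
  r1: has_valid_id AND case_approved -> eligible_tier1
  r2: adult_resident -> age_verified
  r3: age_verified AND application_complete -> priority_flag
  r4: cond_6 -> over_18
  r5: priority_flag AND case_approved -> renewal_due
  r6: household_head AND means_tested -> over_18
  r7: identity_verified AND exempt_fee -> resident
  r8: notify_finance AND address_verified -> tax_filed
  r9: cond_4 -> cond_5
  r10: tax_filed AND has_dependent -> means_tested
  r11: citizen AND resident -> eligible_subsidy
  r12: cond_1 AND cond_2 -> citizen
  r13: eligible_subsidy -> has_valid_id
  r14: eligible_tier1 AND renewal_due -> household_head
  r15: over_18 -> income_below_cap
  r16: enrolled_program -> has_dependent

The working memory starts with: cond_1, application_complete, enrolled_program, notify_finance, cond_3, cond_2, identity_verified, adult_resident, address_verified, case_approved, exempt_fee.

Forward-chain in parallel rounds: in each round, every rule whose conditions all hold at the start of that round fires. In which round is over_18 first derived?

6

[1] r2 [adult_resident -> age_verified]; r7 [identity_verified AND exempt_fee -> resident]; r8 [notify_finance AND address_verified -> tax_filed]; r12 [cond_1 AND cond_2 -> citizen]; r16 [enrolled_program -> has_dependent]. ⇒ new: age_verified, resident, tax_filed, citizen, has_dependent.
[2] r3 [age_verified AND application_complete -> priority_flag]; r10 [tax_filed AND has_dependent -> means_tested]; r11 [citizen AND resident -> eligible_subsidy]. ⇒ new: priority_flag, means_tested, eligible_subsidy.
[3] r5 [priority_flag AND case_approved -> renewal_due]; r13 [eligible_subsidy -> has_valid_id]. ⇒ new: renewal_due, has_valid_id.
[4] r1 [has_valid_id AND case_approved -> eligible_tier1]. ⇒ new: eligible_tier1.
[5] r14 [eligible_tier1 AND renewal_due -> household_head]. ⇒ new: household_head.
[6] r6 [household_head AND means_tested -> over_18]. ⇒ new: over_18.
over_18 first appears in round 6.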